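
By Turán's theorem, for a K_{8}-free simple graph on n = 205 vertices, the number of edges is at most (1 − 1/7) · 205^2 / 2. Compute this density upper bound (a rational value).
Turán density bound = (6/7) · 205^2/2 = 126075/7 ≈ 18010.7143

Turán's theorem: ex(n, K_{r+1}) is achieved by the complete r-partite Turán graph T(n, r) with parts as balanced as possible, and is at most (1 − 1/r) · n^2/2. For r = 7, n = 205: the density bound is (6/7) · 42025/2 = 126075/7 ≈ 18010.7143. The integer-valued extremum is e(T(205, 7)) = 18010, which is strictly less than the density bound 126075/7 since 7 ∤ 205 (the parts of T(205, 7) cannot all be equal).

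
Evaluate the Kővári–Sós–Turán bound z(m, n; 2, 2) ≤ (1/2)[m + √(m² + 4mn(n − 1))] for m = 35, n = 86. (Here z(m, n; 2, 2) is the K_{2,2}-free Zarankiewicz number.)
z(35, 86; 2, 2) ≤ (1/2)[35 + √(35² + 4·35·86·85)] = (1/2)[35 + √1024625] = 523.6188

Kővári–Sós–Turán: let r_1, ..., r_35 be the row sums and z = Σ r_i the total number of 1s. Each pair of columns can share at most one row with both entries 1 (else a 2×2 all-ones block appears), so Σ_i C(r_i, 2) ≤ C(86, 2) = 3655. By convexity Σ_i C(r_i, 2) ≥ 35·C(z/35, 2) = z(z − 35)/(2·35), giving z² − 35z − 35·86·85 ≤ 0 and hence z ≤ (1/2)[35 + √(1225 + 4·255850)] = (1/2)[35 + √1024625] ≈ (1/2)(35 + 1012.2376) = 523.6188.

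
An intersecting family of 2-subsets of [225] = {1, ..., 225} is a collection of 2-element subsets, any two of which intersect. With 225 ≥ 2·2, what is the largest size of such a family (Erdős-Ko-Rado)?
max |F| = C(224, 1) = 224

The Erdős-Ko-Rado theorem states: for n ≥ 2k, an intersecting family of k-subsets of an n-element set has size at most C(n − 1, k − 1), with equality for 'star' families {A ⊆ [n] : |A| = k, i ∈ A} (fix an element i). For n = 225, k = 2: C(224, 1) = 224.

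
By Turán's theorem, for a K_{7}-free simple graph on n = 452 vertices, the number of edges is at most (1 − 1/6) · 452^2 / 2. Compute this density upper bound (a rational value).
Turán density bound = (5/6) · 452^2/2 = 255380/3 ≈ 85126.6667

Turán's theorem: ex(n, K_{r+1}) is achieved by the complete r-partite Turán graph T(n, r) with parts as balanced as possible, and is at most (1 − 1/r) · n^2/2. For r = 6, n = 452: the density bound is (5/6) · 204304/2 = 255380/3 ≈ 85126.6667. The integer-valued extremum is e(T(452, 6)) = 85126, which is strictly less than the density bound 255380/3 since 6 ∤ 452 (the parts of T(452, 6) cannot all be equal).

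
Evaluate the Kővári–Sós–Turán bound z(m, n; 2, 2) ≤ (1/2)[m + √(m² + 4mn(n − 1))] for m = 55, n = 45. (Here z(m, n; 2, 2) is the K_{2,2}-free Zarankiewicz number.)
z(55, 45; 2, 2) ≤ (1/2)[55 + √(55² + 4·55·45·44)] = (1/2)[55 + √438625] = 358.6439

Kővári–Sós–Turán: let r_1, ..., r_55 be the row sums and z = Σ r_i the total number of 1s. Each pair of columns can share at most one row with both entries 1 (else a 2×2 all-ones block appears), so Σ_i C(r_i, 2) ≤ C(45, 2) = 990. By convexity Σ_i C(r_i, 2) ≥ 55·C(z/55, 2) = z(z − 55)/(2·55), giving z² − 55z − 55·45·44 ≤ 0 and hence z ≤ (1/2)[55 + √(3025 + 4·108900)] = (1/2)[55 + √438625] ≈ (1/2)(55 + 662.2877) = 358.6439.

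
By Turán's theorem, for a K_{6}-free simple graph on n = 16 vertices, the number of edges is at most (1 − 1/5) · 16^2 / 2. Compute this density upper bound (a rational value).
Turán density bound = (4/5) · 16^2/2 = 512/5 ≈ 102.4

Turán's theorem: ex(n, K_{r+1}) is achieved by the complete r-partite Turán graph T(n, r) with parts as balanced as possible, and is at most (1 − 1/r) · n^2/2. For r = 5, n = 16: the density bound is (4/5) · 256/2 = 512/5 ≈ 102.4. The integer-valued extremum is e(T(16, 5)) = 102, which is strictly less than the density bound 512/5 since 5 ∤ 16 (the parts of T(16, 5) cannot all be equal).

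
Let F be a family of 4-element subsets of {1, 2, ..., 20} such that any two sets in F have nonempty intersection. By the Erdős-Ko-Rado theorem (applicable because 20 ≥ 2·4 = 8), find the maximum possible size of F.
max |F| = C(19, 3) = 969

The Erdős-Ko-Rado theorem states: for n ≥ 2k, an intersecting family of k-subsets of an n-element set has size at most C(n − 1, k − 1), with equality for 'star' families {A ⊆ [n] : |A| = k, i ∈ A} (fix an element i). For n = 20, k = 4: C(19, 3) = 969.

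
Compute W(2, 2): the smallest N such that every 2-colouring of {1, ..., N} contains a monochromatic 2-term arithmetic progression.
W(2, 2) = 2 + 1 = 3

A 2-term AP is any pair of integers, so a monochromatic 2-AP exists iff some colour is used at least twice. With 2 colours, the colouring i ↦ i on {1, ..., 2} uses each colour once, avoiding any monochromatic pair, so W(2, 2) > 2. For {1, ..., 3}, pigeonhole forces two integers of the same colour, which form a monochromatic 2-AP. Hence W(2, 2) = 3.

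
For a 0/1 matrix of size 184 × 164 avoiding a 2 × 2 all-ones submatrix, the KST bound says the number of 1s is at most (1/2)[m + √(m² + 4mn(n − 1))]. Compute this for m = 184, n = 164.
z(184, 164; 2, 2) ≤ (1/2)[184 + √(184² + 4·184·164·163)] = (1/2)[184 + √19708608] = 2311.7189

Kővári–Sós–Turán: let r_1, ..., r_184 be the row sums and z = Σ r_i the total number of 1s. Each pair of columns can share at most one row with both entries 1 (else a 2×2 all-ones block appears), so Σ_i C(r_i, 2) ≤ C(164, 2) = 13366. By convexity Σ_i C(r_i, 2) ≥ 184·C(z/184, 2) = z(z − 184)/(2·184), giving z² − 184z − 184·164·163 ≤ 0 and hence z ≤ (1/2)[184 + √(33856 + 4·4918688)] = (1/2)[184 + √19708608] ≈ (1/2)(184 + 4439.4378) = 2311.7189.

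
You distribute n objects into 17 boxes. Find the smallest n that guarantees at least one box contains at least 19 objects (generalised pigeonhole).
n = (19 − 1)·17 + 1 = 307

By the generalised pigeonhole principle, to guarantee some box contains ≥ r objects we need more than (r − 1) · k objects total. Threshold: n = (r − 1) · k + 1. With r = 19 and k = 17: n = 18 · 17 + 1 = 306 + 1 = 307. For n = 306 = 18 · 17, we can put exactly 18 objects in every box, avoiding 19 in any single one — so 307 is tight.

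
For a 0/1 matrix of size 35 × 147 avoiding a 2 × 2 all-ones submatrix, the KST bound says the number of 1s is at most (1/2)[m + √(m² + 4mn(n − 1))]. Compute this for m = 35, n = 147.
z(35, 147; 2, 2) ≤ (1/2)[35 + √(35² + 4·35·147·146)] = (1/2)[35 + √3005905] = 884.3773

Kővári–Sós–Turán: let r_1, ..., r_35 be the row sums and z = Σ r_i the total number of 1s. Each pair of columns can share at most one row with both entries 1 (else a 2×2 all-ones block appears), so Σ_i C(r_i, 2) ≤ C(147, 2) = 10731. By convexity Σ_i C(r_i, 2) ≥ 35·C(z/35, 2) = z(z − 35)/(2·35), giving z² − 35z − 35·147·146 ≤ 0 and hence z ≤ (1/2)[35 + √(1225 + 4·751170)] = (1/2)[35 + √3005905] ≈ (1/2)(35 + 1733.7546) = 884.3773.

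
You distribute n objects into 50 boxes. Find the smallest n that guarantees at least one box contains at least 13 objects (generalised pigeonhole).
n = (13 − 1)·50 + 1 = 601

By the generalised pigeonhole principle, to guarantee some box contains ≥ r objects we need more than (r − 1) · k objects total. Threshold: n = (r − 1) · k + 1. With r = 13 and k = 50: n = 12 · 50 + 1 = 600 + 1 = 601. For n = 600 = 12 · 50, we can put exactly 12 objects in every box, avoiding 13 in any single one — so 601 is tight.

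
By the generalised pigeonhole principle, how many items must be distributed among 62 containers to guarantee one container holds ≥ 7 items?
n = (7 − 1)·62 + 1 = 373

By the generalised pigeonhole principle, to guarantee some box contains ≥ r objects we need more than (r − 1) · k objects total. Threshold: n = (r − 1) · k + 1. With r = 7 and k = 62: n = 6 · 62 + 1 = 372 + 1 = 373. For n = 372 = 6 · 62, we can put exactly 6 objects in every box, avoiding 7 in any single one — so 373 is tight.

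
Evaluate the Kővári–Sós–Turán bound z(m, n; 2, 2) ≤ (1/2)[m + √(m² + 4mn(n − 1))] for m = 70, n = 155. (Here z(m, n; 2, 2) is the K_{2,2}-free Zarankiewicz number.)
z(70, 155; 2, 2) ≤ (1/2)[70 + √(70² + 4·70·155·154)] = (1/2)[70 + √6688500] = 1328.1067

Kővári–Sós–Turán: let r_1, ..., r_70 be the row sums and z = Σ r_i the total number of 1s. Each pair of columns can share at most one row with both entries 1 (else a 2×2 all-ones block appears), so Σ_i C(r_i, 2) ≤ C(155, 2) = 11935. By convexity Σ_i C(r_i, 2) ≥ 70·C(z/70, 2) = z(z − 70)/(2·70), giving z² − 70z − 70·155·154 ≤ 0 and hence z ≤ (1/2)[70 + √(4900 + 4·1670900)] = (1/2)[70 + √6688500] ≈ (1/2)(70 + 2586.2134) = 1328.1067.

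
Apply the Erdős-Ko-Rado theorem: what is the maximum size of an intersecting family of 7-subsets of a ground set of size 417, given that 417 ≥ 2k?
max |F| = C(416, 6) = 6942219827088

Erdős-Ko-Rado (1961): when n ≥ 2k, max |F| = C(n−1, k−1). The bound is attained by the star {A : i ∈ A} for any fixed i ∈ [n]. Here C(417−1, 7−1) = C(416, 6) = 6942219827088.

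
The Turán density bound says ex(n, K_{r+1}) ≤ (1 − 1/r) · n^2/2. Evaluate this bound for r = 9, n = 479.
Turán density bound = (8/9) · 479^2/2 = 917764/9 ≈ 101973.7778

Turán's theorem: ex(n, K_{r+1}) is achieved by the complete r-partite Turán graph T(n, r) with parts as balanced as possible, and is at most (1 − 1/r) · n^2/2. For r = 9, n = 479: the density bound is (8/9) · 229441/2 = 917764/9 ≈ 101973.7778. The integer-valued extremum is e(T(479, 9)) = 101973, which is strictly less than the density bound 917764/9 since 9 ∤ 479 (the parts of T(479, 9) cannot all be equal).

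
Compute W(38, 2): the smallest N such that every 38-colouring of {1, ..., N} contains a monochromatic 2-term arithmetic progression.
W(38, 2) = 38 + 1 = 39

A 2-term AP is any pair of integers, so a monochromatic 2-AP exists iff some colour is used at least twice. With 38 colours, the colouring i ↦ i on {1, ..., 38} uses each colour once, avoiding any monochromatic pair, so W(38, 2) > 38. For {1, ..., 39}, pigeonhole forces two integers of the same colour, which form a monochromatic 2-AP. Hence W(38, 2) = 39.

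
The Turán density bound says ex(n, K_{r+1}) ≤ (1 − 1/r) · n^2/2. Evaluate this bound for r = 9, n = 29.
Turán density bound = (8/9) · 29^2/2 = 3364/9 ≈ 373.7778

Turán's theorem: ex(n, K_{r+1}) is achieved by the complete r-partite Turán graph T(n, r) with parts as balanced as possible, and is at most (1 − 1/r) · n^2/2. For r = 9, n = 29: the density bound is (8/9) · 841/2 = 3364/9 ≈ 373.7778. The integer-valued extremum is e(T(29, 9)) = 373, which is strictly less than the density bound 3364/9 since 9 ∤ 29 (the parts of T(29, 9) cannot all be equal).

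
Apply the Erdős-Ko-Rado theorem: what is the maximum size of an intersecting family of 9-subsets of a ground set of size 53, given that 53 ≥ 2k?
max |F| = C(52, 8) = 752538150

Erdős-Ko-Rado (1961): when n ≥ 2k, max |F| = C(n−1, k−1). The bound is attained by the star {A : i ∈ A} for any fixed i ∈ [n]. Here C(53−1, 9−1) = C(52, 8) = 752538150.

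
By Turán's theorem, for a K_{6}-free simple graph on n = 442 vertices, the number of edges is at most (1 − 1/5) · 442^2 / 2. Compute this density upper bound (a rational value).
Turán density bound = (4/5) · 442^2/2 = 390728/5 ≈ 78145.6

Turán's theorem: ex(n, K_{r+1}) is achieved by the complete r-partite Turán graph T(n, r) with parts as balanced as possible, and is at most (1 − 1/r) · n^2/2. For r = 5, n = 442: the density bound is (4/5) · 195364/2 = 390728/5 ≈ 78145.6. The integer-valued extremum is e(T(442, 5)) = 78145, which is strictly less than the density bound 390728/5 since 5 ∤ 442 (the parts of T(442, 5) cannot all be equal).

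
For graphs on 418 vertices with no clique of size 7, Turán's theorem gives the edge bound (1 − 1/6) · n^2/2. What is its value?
Turán density bound = (5/6) · 418^2/2 = 218405/3 ≈ 72801.6667

Turán's theorem: ex(n, K_{r+1}) is achieved by the complete r-partite Turán graph T(n, r) with parts as balanced as possible, and is at most (1 − 1/r) · n^2/2. For r = 6, n = 418: the density bound is (5/6) · 174724/2 = 218405/3 ≈ 72801.6667. The integer-valued extremum is e(T(418, 6)) = 72801, which is strictly less than the density bound 218405/3 since 6 ∤ 418 (the parts of T(418, 6) cannot all be equal).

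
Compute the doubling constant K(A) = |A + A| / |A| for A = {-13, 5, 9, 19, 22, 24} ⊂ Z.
K = |A + A| / |A| = 21/6 = 7/2

Enumerate A + A = {a + b : a, b ∈ A}. With |A| = 6, there are |A|^2 = 36 ordered sum pairs; collecting distinct values, A + A = {-26, -8, -4, 6, 9, 10, 11, 14, 18, 24, 27, 28, 29, 31, 33, 38, 41, 43, 44, 46, 48}, so |A + A| = 21. Thus K = 21/6 = 7/2. For comparison, the minimum possible |A + A| over all 6-element sets is 2·6 − 1 = 11 (so min K = 11/6), attained only by arithmetic progressions.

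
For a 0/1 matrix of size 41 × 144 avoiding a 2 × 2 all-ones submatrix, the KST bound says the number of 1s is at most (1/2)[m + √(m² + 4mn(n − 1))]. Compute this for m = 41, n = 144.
z(41, 144; 2, 2) ≤ (1/2)[41 + √(41² + 4·41·144·143)] = (1/2)[41 + √3378769] = 939.5714

Kővári–Sós–Turán: let r_1, ..., r_41 be the row sums and z = Σ r_i the total number of 1s. Each pair of columns can share at most one row with both entries 1 (else a 2×2 all-ones block appears), so Σ_i C(r_i, 2) ≤ C(144, 2) = 10296. By convexity Σ_i C(r_i, 2) ≥ 41·C(z/41, 2) = z(z − 41)/(2·41), giving z² − 41z − 41·144·143 ≤ 0 and hence z ≤ (1/2)[41 + √(1681 + 4·844272)] = (1/2)[41 + √3378769] ≈ (1/2)(41 + 1838.1428) = 939.5714.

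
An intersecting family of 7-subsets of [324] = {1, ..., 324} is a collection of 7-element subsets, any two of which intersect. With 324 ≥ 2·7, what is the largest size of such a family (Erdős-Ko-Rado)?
max |F| = C(323, 6) = 1505215602352

Erdős-Ko-Rado (1961): when n ≥ 2k, max |F| = C(n−1, k−1). The bound is attained by the star {A : i ∈ A} for any fixed i ∈ [n]. Here C(324−1, 7−1) = C(323, 6) = 1505215602352.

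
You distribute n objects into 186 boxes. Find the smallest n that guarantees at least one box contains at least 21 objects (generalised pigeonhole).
n = (21 − 1)·186 + 1 = 3721

By the generalised pigeonhole principle, to guarantee some box contains ≥ r objects we need more than (r − 1) · k objects total. Threshold: n = (r − 1) · k + 1. With r = 21 and k = 186: n = 20 · 186 + 1 = 3720 + 1 = 3721. For n = 3720 = 20 · 186, we can put exactly 20 objects in every box, avoiding 21 in any single one — so 3721 is tight.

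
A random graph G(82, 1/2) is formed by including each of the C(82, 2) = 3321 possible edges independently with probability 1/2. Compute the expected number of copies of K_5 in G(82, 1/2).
E[# K_5] = C(82, 5) · (1/2)^C(5, 2) = 27285336 / 2^10 = 3410667/128 = 26645.8359375

For each 5-subset S of vertices (there are C(82, 5) = 27285336 such S), let X_S = 1 if S induces a K_5 (all C(5, 2) = 10 edges present). Then P(X_S = 1) = (1/2)^10 = 1/1024. By linearity of expectation, E[# K_5] = C(82, 5) · (1/2)^10 = 27285336 / 1024 = 3410667/128 = 26645.8359375.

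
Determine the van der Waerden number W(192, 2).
W(192, 2) = 192 + 1 = 193

A 2-term AP is any pair of integers, so a monochromatic 2-AP exists iff some colour is used at least twice. With 192 colours, the colouring i ↦ i on {1, ..., 192} uses each colour once, avoiding any monochromatic pair, so W(192, 2) > 192. For {1, ..., 193}, pigeonhole forces two integers of the same colour, which form a monochromatic 2-AP. Hence W(192, 2) = 193.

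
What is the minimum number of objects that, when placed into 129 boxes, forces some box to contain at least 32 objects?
n = (32 − 1)·129 + 1 = 4000

By the generalised pigeonhole principle, to guarantee some box contains ≥ r objects we need more than (r − 1) · k objects total. Threshold: n = (r − 1) · k + 1. With r = 32 and k = 129: n = 31 · 129 + 1 = 3999 + 1 = 4000. For n = 3999 = 31 · 129, we can put exactly 31 objects in every box, avoiding 32 in any single one — so 4000 is tight.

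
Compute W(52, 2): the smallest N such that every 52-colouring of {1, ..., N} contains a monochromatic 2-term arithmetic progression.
W(52, 2) = 52 + 1 = 53

A 2-term AP is any pair of integers, so a monochromatic 2-AP exists iff some colour is used at least twice. With 52 colours, the colouring i ↦ i on {1, ..., 52} uses each colour once, avoiding any monochromatic pair, so W(52, 2) > 52. For {1, ..., 53}, pigeonhole forces two integers of the same colour, which form a monochromatic 2-AP. Hence W(52, 2) = 53.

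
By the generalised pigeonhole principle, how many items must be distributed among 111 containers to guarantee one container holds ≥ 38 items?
n = (38 − 1)·111 + 1 = 4108

By the generalised pigeonhole principle, to guarantee some box contains ≥ r objects we need more than (r − 1) · k objects total. Threshold: n = (r − 1) · k + 1. With r = 38 and k = 111: n = 37 · 111 + 1 = 4107 + 1 = 4108. For n = 4107 = 37 · 111, we can put exactly 37 objects in every box, avoiding 38 in any single one — so 4108 is tight.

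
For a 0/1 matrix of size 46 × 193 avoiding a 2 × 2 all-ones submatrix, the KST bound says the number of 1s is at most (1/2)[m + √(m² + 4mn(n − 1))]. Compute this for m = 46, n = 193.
z(46, 193; 2, 2) ≤ (1/2)[46 + √(46² + 4·46·193·192)] = (1/2)[46 + √6820420] = 1328.7967

Kővári–Sós–Turán: let r_1, ..., r_46 be the row sums and z = Σ r_i the total number of 1s. Each pair of columns can share at most one row with both entries 1 (else a 2×2 all-ones block appears), so Σ_i C(r_i, 2) ≤ C(193, 2) = 18528. By convexity Σ_i C(r_i, 2) ≥ 46·C(z/46, 2) = z(z − 46)/(2·46), giving z² − 46z − 46·193·192 ≤ 0 and hence z ≤ (1/2)[46 + √(2116 + 4·1704576)] = (1/2)[46 + √6820420] ≈ (1/2)(46 + 2611.5934) = 1328.7967.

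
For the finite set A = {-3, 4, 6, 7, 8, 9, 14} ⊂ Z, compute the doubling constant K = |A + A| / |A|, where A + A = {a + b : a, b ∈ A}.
K = |A + A| / |A| = 21/7 = 3

Enumerate A + A = {a + b : a, b ∈ A}. With |A| = 7, there are |A|^2 = 49 ordered sum pairs; collecting distinct values, A + A = {-6, 1, 3, 4, 5, 6, 8, 10, 11, 12, 13, 14, 15, 16, 17, 18, 20, 21, 22, 23, 28}, so |A + A| = 21. Thus K = 21/7 = 3. For comparison, the minimum possible |A + A| over all 7-element sets is 2·7 − 1 = 13 (so min K = 13/7), attained only by arithmetic progressions.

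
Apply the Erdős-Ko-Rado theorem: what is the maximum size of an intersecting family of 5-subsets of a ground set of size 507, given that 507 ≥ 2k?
max |F| = C(506, 4) = 2699163390

Erdős-Ko-Rado (1961): when n ≥ 2k, max |F| = C(n−1, k−1). The bound is attained by the star {A : i ∈ A} for any fixed i ∈ [n]. Here C(507−1, 5−1) = C(506, 4) = 2699163390.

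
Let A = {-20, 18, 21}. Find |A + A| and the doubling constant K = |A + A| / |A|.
K = |A + A| / |A| = 6/3 = 2

Enumerate A + A = {a + b : a, b ∈ A}. With |A| = 3, there are |A|^2 = 9 ordered sum pairs; collecting distinct values, A + A = {-40, -2, 1, 36, 39, 42}, so |A + A| = 6. Thus K = 6/3 = 2. For comparison, the minimum possible |A + A| over all 3-element sets is 2·3 − 1 = 5 (so min K = 5/3), attained only by arithmetic progressions.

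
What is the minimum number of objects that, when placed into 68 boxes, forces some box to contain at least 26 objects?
n = (26 − 1)·68 + 1 = 1701

By the generalised pigeonhole principle, to guarantee some box contains ≥ r objects we need more than (r − 1) · k objects total. Threshold: n = (r − 1) · k + 1. With r = 26 and k = 68: n = 25 · 68 + 1 = 1700 + 1 = 1701. For n = 1700 = 25 · 68, we can put exactly 25 objects in every box, avoiding 26 in any single one — so 1701 is tight.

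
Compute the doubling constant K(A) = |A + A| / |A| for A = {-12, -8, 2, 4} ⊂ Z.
K = |A + A| / |A| = 10/4 = 5/2

Enumerate A + A = {a + b : a, b ∈ A}. With |A| = 4, there are |A|^2 = 16 ordered sum pairs; collecting distinct values, A + A = {-24, -20, -16, -10, -8, -6, -4, 4, 6, 8}, so |A + A| = 10. Thus K = 10/4 = 5/2. For comparison, the minimum possible |A + A| over all 4-element sets is 2·4 − 1 = 7 (so min K = 7/4), attained only by arithmetic progressions.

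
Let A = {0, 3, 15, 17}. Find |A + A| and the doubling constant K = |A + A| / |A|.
K = |A + A| / |A| = 10/4 = 5/2

Enumerate A + A = {a + b : a, b ∈ A}. With |A| = 4, there are |A|^2 = 16 ordered sum pairs; collecting distinct values, A + A = {0, 3, 6, 15, 17, 18, 20, 30, 32, 34}, so |A + A| = 10. Thus K = 10/4 = 5/2. For comparison, the minimum possible |A + A| over all 4-element sets is 2·4 − 1 = 7 (so min K = 7/4), attained only by arithmetic progressions.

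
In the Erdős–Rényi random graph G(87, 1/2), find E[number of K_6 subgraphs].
E[# K_6] = C(87, 6) · (1/2)^C(6, 2) = 504981379 / 2^15 ≈ 15410.808685

For each 6-subset S of vertices (there are C(87, 6) = 504981379 such S), let X_S = 1 if S induces a K_6 (all C(6, 2) = 15 edges present). Then P(X_S = 1) = (1/2)^15 = 1/32768. By linearity of expectation, E[# K_6] = C(87, 6) · (1/2)^15 = 504981379 / 32768 ≈ 15410.808685.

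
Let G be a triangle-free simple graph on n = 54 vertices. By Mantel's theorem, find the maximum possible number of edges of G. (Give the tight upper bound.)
ex(54, K_3) = ⌊54^2/4⌋ = 729

Mantel (1907): a triangle-free graph on n vertices has at most ⌊n^2/4⌋ edges, with equality for the complete bipartite graph K_{⌊n/2⌋, ⌈n/2⌉}. For n = 54: ⌊54^2/4⌋ = ⌊2916/4⌋ = 729. The extremal graph is K_{27, 27}, which has 27·27 = 729 edges.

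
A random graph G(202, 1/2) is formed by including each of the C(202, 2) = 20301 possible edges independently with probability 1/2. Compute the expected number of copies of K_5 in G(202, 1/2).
E[# K_5] = C(202, 5) · (1/2)^C(5, 2) = 2666333340 / 2^10 = 666583335/256 ≈ 2603841.152344

For each 5-subset S of vertices (there are C(202, 5) = 2666333340 such S), let X_S = 1 if S induces a K_5 (all C(5, 2) = 10 edges present). Then P(X_S = 1) = (1/2)^10 = 1/1024. By linearity of expectation, E[# K_5] = C(202, 5) · (1/2)^10 = 2666333340 / 1024 = 666583335/256 ≈ 2603841.152344.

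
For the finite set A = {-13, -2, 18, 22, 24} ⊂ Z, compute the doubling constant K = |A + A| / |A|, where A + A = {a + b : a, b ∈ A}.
K = |A + A| / |A| = 15/5 = 3

Enumerate A + A = {a + b : a, b ∈ A}. With |A| = 5, there are |A|^2 = 25 ordered sum pairs; collecting distinct values, A + A = {-26, -15, -4, 5, 9, 11, 16, 20, 22, 36, 40, 42, 44, 46, 48}, so |A + A| = 15. Thus K = 15/5 = 3. For comparison, the minimum possible |A + A| over all 5-element sets is 2·5 − 1 = 9 (so min K = 9/5), attained only by arithmetic progressions.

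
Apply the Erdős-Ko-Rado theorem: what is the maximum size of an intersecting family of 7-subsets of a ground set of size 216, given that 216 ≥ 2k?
max |F| = C(215, 6) = 127860662755

The Erdős-Ko-Rado theorem states: for n ≥ 2k, an intersecting family of k-subsets of an n-element set has size at most C(n − 1, k − 1), with equality for 'star' families {A ⊆ [n] : |A| = k, i ∈ A} (fix an element i). For n = 216, k = 7: C(215, 6) = 127860662755.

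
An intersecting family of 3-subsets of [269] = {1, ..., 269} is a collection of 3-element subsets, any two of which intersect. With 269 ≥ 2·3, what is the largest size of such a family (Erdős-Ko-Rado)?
max |F| = C(268, 2) = 35778

The Erdős-Ko-Rado theorem states: for n ≥ 2k, an intersecting family of k-subsets of an n-element set has size at most C(n − 1, k − 1), with equality for 'star' families {A ⊆ [n] : |A| = k, i ∈ A} (fix an element i). For n = 269, k = 3: C(268, 2) = 35778.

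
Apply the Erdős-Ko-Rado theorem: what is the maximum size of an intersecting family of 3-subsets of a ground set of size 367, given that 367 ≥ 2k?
max |F| = C(366, 2) = 66795

Erdős-Ko-Rado (1961): when n ≥ 2k, max |F| = C(n−1, k−1). The bound is attained by the star {A : i ∈ A} for any fixed i ∈ [n]. Here C(367−1, 3−1) = C(366, 2) = 66795.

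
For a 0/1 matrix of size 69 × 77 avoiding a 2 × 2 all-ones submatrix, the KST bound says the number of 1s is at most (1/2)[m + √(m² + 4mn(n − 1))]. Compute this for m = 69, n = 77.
z(69, 77; 2, 2) ≤ (1/2)[69 + √(69² + 4·69·77·76)] = (1/2)[69 + √1619913] = 670.879

Kővári–Sós–Turán: let r_1, ..., r_69 be the row sums and z = Σ r_i the total number of 1s. Each pair of columns can share at most one row with both entries 1 (else a 2×2 all-ones block appears), so Σ_i C(r_i, 2) ≤ C(77, 2) = 2926. By convexity Σ_i C(r_i, 2) ≥ 69·C(z/69, 2) = z(z − 69)/(2·69), giving z² − 69z − 69·77·76 ≤ 0 and hence z ≤ (1/2)[69 + √(4761 + 4·403788)] = (1/2)[69 + √1619913] ≈ (1/2)(69 + 1272.758) = 670.879.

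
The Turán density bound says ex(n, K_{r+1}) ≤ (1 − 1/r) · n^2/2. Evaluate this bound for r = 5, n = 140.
Turán density bound = (4/5) · 140^2/2 = 7840

Turán's theorem: ex(n, K_{r+1}) is achieved by the complete r-partite Turán graph T(n, r) with parts as balanced as possible, and is at most (1 − 1/r) · n^2/2. For r = 5, n = 140: the density bound is (4/5) · 19600/2 = 7840. Since 5 ∣ 140, the Turán graph T(140, 5) has parts of equal size 28, and its edge count e(T(140, 5)) = 7840 attains the density bound exactly.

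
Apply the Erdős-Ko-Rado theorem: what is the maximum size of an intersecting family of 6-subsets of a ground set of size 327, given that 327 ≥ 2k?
max |F| = C(326, 5) = 29752476390

The Erdős-Ko-Rado theorem states: for n ≥ 2k, an intersecting family of k-subsets of an n-element set has size at most C(n − 1, k − 1), with equality for 'star' families {A ⊆ [n] : |A| = k, i ∈ A} (fix an element i). For n = 327, k = 6: C(326, 5) = 29752476390.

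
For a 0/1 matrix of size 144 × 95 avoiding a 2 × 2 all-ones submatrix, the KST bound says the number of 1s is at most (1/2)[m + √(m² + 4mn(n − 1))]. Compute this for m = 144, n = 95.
z(144, 95; 2, 2) ≤ (1/2)[144 + √(144² + 4·144·95·94)] = (1/2)[144 + √5164416] = 1208.2676

Kővári–Sós–Turán: let r_1, ..., r_144 be the row sums and z = Σ r_i the total number of 1s. Each pair of columns can share at most one row with both entries 1 (else a 2×2 all-ones block appears), so Σ_i C(r_i, 2) ≤ C(95, 2) = 4465. By convexity Σ_i C(r_i, 2) ≥ 144·C(z/144, 2) = z(z − 144)/(2·144), giving z² − 144z − 144·95·94 ≤ 0 and hence z ≤ (1/2)[144 + √(20736 + 4·1285920)] = (1/2)[144 + √5164416] ≈ (1/2)(144 + 2272.5351) = 1208.2676.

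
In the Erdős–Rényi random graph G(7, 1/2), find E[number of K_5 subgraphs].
E[# K_5] = C(7, 5) · (1/2)^C(5, 2) = 21 / 2^10 ≈ 0.020508

For each 5-subset S of vertices (there are C(7, 5) = 21 such S), let X_S = 1 if S induces a K_5 (all C(5, 2) = 10 edges present). Then P(X_S = 1) = (1/2)^10 = 1/1024. By linearity of expectation, E[# K_5] = C(7, 5) · (1/2)^10 = 21 / 1024 ≈ 0.020508.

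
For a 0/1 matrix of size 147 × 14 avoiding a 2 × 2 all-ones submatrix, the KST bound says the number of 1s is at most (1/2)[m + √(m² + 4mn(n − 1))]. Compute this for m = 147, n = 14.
z(147, 14; 2, 2) ≤ (1/2)[147 + √(147² + 4·147·14·13)] = (1/2)[147 + √128625] = 252.8216

Kővári–Sós–Turán: let r_1, ..., r_147 be the row sums and z = Σ r_i the total number of 1s. Each pair of columns can share at most one row with both entries 1 (else a 2×2 all-ones block appears), so Σ_i C(r_i, 2) ≤ C(14, 2) = 91. By convexity Σ_i C(r_i, 2) ≥ 147·C(z/147, 2) = z(z − 147)/(2·147), giving z² − 147z − 147·14·13 ≤ 0 and hence z ≤ (1/2)[147 + √(21609 + 4·26754)] = (1/2)[147 + √128625] ≈ (1/2)(147 + 358.6433) = 252.8216.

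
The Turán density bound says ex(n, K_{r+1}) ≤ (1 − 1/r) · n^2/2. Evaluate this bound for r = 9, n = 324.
Turán density bound = (8/9) · 324^2/2 = 46656

Turán's theorem: ex(n, K_{r+1}) is achieved by the complete r-partite Turán graph T(n, r) with parts as balanced as possible, and is at most (1 − 1/r) · n^2/2. For r = 9, n = 324: the density bound is (8/9) · 104976/2 = 46656. Since 9 ∣ 324, the Turán graph T(324, 9) has parts of equal size 36, and its edge count e(T(324, 9)) = 46656 attains the density bound exactly.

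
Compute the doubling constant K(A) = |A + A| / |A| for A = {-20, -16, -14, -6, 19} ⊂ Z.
K = |A + A| / |A| = 15/5 = 3

Enumerate A + A = {a + b : a, b ∈ A}. With |A| = 5, there are |A|^2 = 25 ordered sum pairs; collecting distinct values, A + A = {-40, -36, -34, -32, -30, -28, -26, -22, -20, -12, -1, 3, 5, 13, 38}, so |A + A| = 15. Thus K = 15/5 = 3. For comparison, the minimum possible |A + A| over all 5-element sets is 2·5 − 1 = 9 (so min K = 9/5), attained only by arithmetic progressions.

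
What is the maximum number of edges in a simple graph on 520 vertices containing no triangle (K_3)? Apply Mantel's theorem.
ex(520, K_3) = ⌊520^2/4⌋ = 67600

Mantel (1907): a triangle-free graph on n vertices has at most ⌊n^2/4⌋ edges, with equality for the complete bipartite graph K_{⌊n/2⌋, ⌈n/2⌉}. For n = 520: ⌊520^2/4⌋ = ⌊270400/4⌋ = 67600. The extremal graph is K_{260, 260}, which has 260·260 = 67600 edges.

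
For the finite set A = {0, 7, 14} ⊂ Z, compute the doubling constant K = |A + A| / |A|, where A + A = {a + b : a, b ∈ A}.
K = |A + A| / |A| = 5/3

Enumerate A + A = {a + b : a, b ∈ A}. With |A| = 3, there are |A|^2 = 9 ordered sum pairs; collecting distinct values, A + A = {0, 7, 14, 21, 28}, so |A + A| = 5. Thus K = 5/3. Here |A + A| = 2|A| − 1 = 5, the minimum possible — so K = 5/3 is minimal, which holds iff A is an arithmetic progression.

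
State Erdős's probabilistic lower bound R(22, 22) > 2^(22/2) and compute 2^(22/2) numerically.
2^(22/2) = 2048; so R(22, 22) > 2048

Colour each edge of K_n uniformly at random with red/blue. The expected number of monochromatic K_22 is C(n, 22) · 2 · 2^(−C(22,2)). If C(n, 22) · 2^(1 − C(22,2)) < 1, then with positive probability no monochromatic K_22 exists, so R(22, 22) > n. The standard estimate C(n, 22) ≤ n^22/22! shows this inequality holds whenever n ≤ 2^(22/2) (since 22! · 2^(C(22,2) − 1) > 2^(22^2/2) ≥ n^22). Hence R(22, 22) > 2^(22/2) = 2048.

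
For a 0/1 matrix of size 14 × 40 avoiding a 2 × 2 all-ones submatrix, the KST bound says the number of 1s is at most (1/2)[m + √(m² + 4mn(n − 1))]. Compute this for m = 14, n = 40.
z(14, 40; 2, 2) ≤ (1/2)[14 + √(14² + 4·14·40·39)] = (1/2)[14 + √87556] = 154.9493

Kővári–Sós–Turán: let r_1, ..., r_14 be the row sums and z = Σ r_i the total number of 1s. Each pair of columns can share at most one row with both entries 1 (else a 2×2 all-ones block appears), so Σ_i C(r_i, 2) ≤ C(40, 2) = 780. By convexity Σ_i C(r_i, 2) ≥ 14·C(z/14, 2) = z(z − 14)/(2·14), giving z² − 14z − 14·40·39 ≤ 0 and hence z ≤ (1/2)[14 + √(196 + 4·21840)] = (1/2)[14 + √87556] ≈ (1/2)(14 + 295.8986) = 154.9493.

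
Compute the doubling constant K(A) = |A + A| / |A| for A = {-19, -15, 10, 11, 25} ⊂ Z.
K = |A + A| / |A| = 15/5 = 3

Enumerate A + A = {a + b : a, b ∈ A}. With |A| = 5, there are |A|^2 = 25 ordered sum pairs; collecting distinct values, A + A = {-38, -34, -30, -9, -8, -5, -4, 6, 10, 20, 21, 22, 35, 36, 50}, so |A + A| = 15. Thus K = 15/5 = 3. For comparison, the minimum possible |A + A| over all 5-element sets is 2·5 − 1 = 9 (so min K = 9/5), attained only by arithmetic progressions.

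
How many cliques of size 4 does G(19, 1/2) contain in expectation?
E[# K_4] = C(19, 4) · (1/2)^C(4, 2) = 3876 / 2^6 = 969/16 = 60.5625

For each 4-subset S of vertices (there are C(19, 4) = 3876 such S), let X_S = 1 if S induces a K_4 (all C(4, 2) = 6 edges present). Then P(X_S = 1) = (1/2)^6 = 1/64. By linearity of expectation, E[# K_4] = C(19, 4) · (1/2)^6 = 3876 / 64 = 969/16 = 60.5625.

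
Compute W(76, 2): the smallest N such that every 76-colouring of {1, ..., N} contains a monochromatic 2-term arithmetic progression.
W(76, 2) = 76 + 1 = 77

A 2-term AP is any pair of integers, so a monochromatic 2-AP exists iff some colour is used at least twice. With 76 colours, the colouring i ↦ i on {1, ..., 76} uses each colour once, avoiding any monochromatic pair, so W(76, 2) > 76. For {1, ..., 77}, pigeonhole forces two integers of the same colour, which form a monochromatic 2-AP. Hence W(76, 2) = 77.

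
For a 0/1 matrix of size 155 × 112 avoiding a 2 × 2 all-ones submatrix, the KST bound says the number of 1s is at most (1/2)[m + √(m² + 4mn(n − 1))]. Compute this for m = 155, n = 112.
z(155, 112; 2, 2) ≤ (1/2)[155 + √(155² + 4·155·112·111)] = (1/2)[155 + √7731865] = 1467.8116

Kővári–Sós–Turán: let r_1, ..., r_155 be the row sums and z = Σ r_i the total number of 1s. Each pair of columns can share at most one row with both entries 1 (else a 2×2 all-ones block appears), so Σ_i C(r_i, 2) ≤ C(112, 2) = 6216. By convexity Σ_i C(r_i, 2) ≥ 155·C(z/155, 2) = z(z − 155)/(2·155), giving z² − 155z − 155·112·111 ≤ 0 and hence z ≤ (1/2)[155 + √(24025 + 4·1926960)] = (1/2)[155 + √7731865] ≈ (1/2)(155 + 2780.6231) = 1467.8116.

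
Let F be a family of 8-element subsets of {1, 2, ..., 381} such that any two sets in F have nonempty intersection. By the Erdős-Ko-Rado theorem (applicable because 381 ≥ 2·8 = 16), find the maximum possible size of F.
max |F| = C(380, 7) = 214741575477000

Erdős-Ko-Rado (1961): when n ≥ 2k, max |F| = C(n−1, k−1). The bound is attained by the star {A : i ∈ A} for any fixed i ∈ [n]. Here C(381−1, 8−1) = C(380, 7) = 214741575477000.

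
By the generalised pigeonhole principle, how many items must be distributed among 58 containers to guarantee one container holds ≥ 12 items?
n = (12 − 1)·58 + 1 = 639

By the generalised pigeonhole principle, to guarantee some box contains ≥ r objects we need more than (r − 1) · k objects total. Threshold: n = (r − 1) · k + 1. With r = 12 and k = 58: n = 11 · 58 + 1 = 638 + 1 = 639. For n = 638 = 11 · 58, we can put exactly 11 objects in every box, avoiding 12 in any single one — so 639 is tight.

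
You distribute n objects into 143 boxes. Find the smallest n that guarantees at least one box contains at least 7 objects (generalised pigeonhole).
n = (7 − 1)·143 + 1 = 859

By the generalised pigeonhole principle, to guarantee some box contains ≥ r objects we need more than (r − 1) · k objects total. Threshold: n = (r − 1) · k + 1. With r = 7 and k = 143: n = 6 · 143 + 1 = 858 + 1 = 859. For n = 858 = 6 · 143, we can put exactly 6 objects in every box, avoiding 7 in any single one — so 859 is tight.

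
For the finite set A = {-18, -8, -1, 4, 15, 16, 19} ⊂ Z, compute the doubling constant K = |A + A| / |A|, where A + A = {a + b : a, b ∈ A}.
K = |A + A| / |A| = 26/7

Enumerate A + A = {a + b : a, b ∈ A}. With |A| = 7, there are |A|^2 = 49 ordered sum pairs; collecting distinct values, A + A = {-36, -26, -19, -16, -14, -9, -4, -3, -2, 1, 3, 7, 8, 11, 14, 15, 18, 19, 20, 23, 30, 31, 32, 34, 35, 38}, so |A + A| = 26. Thus K = 26/7. For comparison, the minimum possible |A + A| over all 7-element sets is 2·7 − 1 = 13 (so min K = 13/7), attained only by arithmetic progressions.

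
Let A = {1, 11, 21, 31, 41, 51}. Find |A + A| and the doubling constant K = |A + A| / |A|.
K = |A + A| / |A| = 11/6

Enumerate A + A = {a + b : a, b ∈ A}. With |A| = 6, there are |A|^2 = 36 ordered sum pairs; collecting distinct values, A + A = {2, 12, 22, 32, 42, 52, 62, 72, 82, 92, 102}, so |A + A| = 11. Thus K = 11/6. Here |A + A| = 2|A| − 1 = 11, the minimum possible — so K = 11/6 is minimal, which holds iff A is an arithmetic progression.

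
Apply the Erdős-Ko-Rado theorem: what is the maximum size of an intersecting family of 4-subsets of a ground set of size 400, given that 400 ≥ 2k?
max |F| = C(399, 3) = 10507399

The Erdős-Ko-Rado theorem states: for n ≥ 2k, an intersecting family of k-subsets of an n-element set has size at most C(n − 1, k − 1), with equality for 'star' families {A ⊆ [n] : |A| = k, i ∈ A} (fix an element i). For n = 400, k = 4: C(399, 3) = 10507399.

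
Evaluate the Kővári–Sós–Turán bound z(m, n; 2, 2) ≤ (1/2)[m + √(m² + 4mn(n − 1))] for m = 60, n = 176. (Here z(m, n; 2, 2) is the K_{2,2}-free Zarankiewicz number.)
z(60, 176; 2, 2) ≤ (1/2)[60 + √(60² + 4·60·176·175)] = (1/2)[60 + √7395600] = 1389.7426

Kővári–Sós–Turán: let r_1, ..., r_60 be the row sums and z = Σ r_i the total number of 1s. Each pair of columns can share at most one row with both entries 1 (else a 2×2 all-ones block appears), so Σ_i C(r_i, 2) ≤ C(176, 2) = 15400. By convexity Σ_i C(r_i, 2) ≥ 60·C(z/60, 2) = z(z − 60)/(2·60), giving z² − 60z − 60·176·175 ≤ 0 and hence z ≤ (1/2)[60 + √(3600 + 4·1848000)] = (1/2)[60 + √7395600] ≈ (1/2)(60 + 2719.4852) = 1389.7426.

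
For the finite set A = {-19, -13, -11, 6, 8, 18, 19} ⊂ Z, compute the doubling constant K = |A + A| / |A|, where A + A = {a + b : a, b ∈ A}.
K = |A + A| / |A| = 27/7

Enumerate A + A = {a + b : a, b ∈ A}. With |A| = 7, there are |A|^2 = 49 ordered sum pairs; collecting distinct values, A + A = {-38, -32, -30, -26, -24, -22, -13, -11, -7, -5, -3, -1, 0, 5, 6, 7, 8, 12, 14, 16, 24, 25, 26, 27, 36, 37, 38}, so |A + A| = 27. Thus K = 27/7. For comparison, the minimum possible |A + A| over all 7-element sets is 2·7 − 1 = 13 (so min K = 13/7), attained only by arithmetic progressions.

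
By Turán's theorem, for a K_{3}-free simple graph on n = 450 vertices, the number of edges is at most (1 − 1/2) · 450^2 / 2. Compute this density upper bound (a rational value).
Turán density bound = (1/2) · 450^2/2 = 50625

Turán's theorem: ex(n, K_{r+1}) is achieved by the complete r-partite Turán graph T(n, r) with parts as balanced as possible, and is at most (1 − 1/r) · n^2/2. For r = 2, n = 450: the density bound is (1/2) · 202500/2 = 50625. Since 2 ∣ 450, the Turán graph T(450, 2) has parts of equal size 225, and its edge count e(T(450, 2)) = 50625 attains the density bound exactly.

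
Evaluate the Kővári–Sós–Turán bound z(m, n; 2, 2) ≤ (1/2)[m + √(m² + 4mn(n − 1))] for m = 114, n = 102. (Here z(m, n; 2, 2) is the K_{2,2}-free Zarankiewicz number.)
z(114, 102; 2, 2) ≤ (1/2)[114 + √(114² + 4·114·102·101)] = (1/2)[114 + √4710708] = 1142.2083

Kővári–Sós–Turán: let r_1, ..., r_114 be the row sums and z = Σ r_i the total number of 1s. Each pair of columns can share at most one row with both entries 1 (else a 2×2 all-ones block appears), so Σ_i C(r_i, 2) ≤ C(102, 2) = 5151. By convexity Σ_i C(r_i, 2) ≥ 114·C(z/114, 2) = z(z − 114)/(2·114), giving z² − 114z − 114·102·101 ≤ 0 and hence z ≤ (1/2)[114 + √(12996 + 4·1174428)] = (1/2)[114 + √4710708] ≈ (1/2)(114 + 2170.4165) = 1142.2083.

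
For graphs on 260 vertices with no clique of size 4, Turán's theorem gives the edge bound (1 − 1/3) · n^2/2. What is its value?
Turán density bound = (2/3) · 260^2/2 = 67600/3 ≈ 22533.3333

Turán's theorem: ex(n, K_{r+1}) is achieved by the complete r-partite Turán graph T(n, r) with parts as balanced as possible, and is at most (1 − 1/r) · n^2/2. For r = 3, n = 260: the density bound is (2/3) · 67600/2 = 67600/3 ≈ 22533.3333. The integer-valued extremum is e(T(260, 3)) = 22533, which is strictly less than the density bound 67600/3 since 3 ∤ 260 (the parts of T(260, 3) cannot all be equal).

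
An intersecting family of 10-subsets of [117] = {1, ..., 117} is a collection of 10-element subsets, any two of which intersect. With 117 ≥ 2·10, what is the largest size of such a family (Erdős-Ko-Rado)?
max |F| = C(116, 9) = 7623598774440

Erdős-Ko-Rado (1961): when n ≥ 2k, max |F| = C(n−1, k−1). The bound is attained by the star {A : i ∈ A} for any fixed i ∈ [n]. Here C(117−1, 10−1) = C(116, 9) = 7623598774440.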